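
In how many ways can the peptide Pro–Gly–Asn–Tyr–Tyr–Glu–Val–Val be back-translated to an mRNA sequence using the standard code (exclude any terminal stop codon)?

Pro: 4 codons.
Gly: 4 codons.
Asn: 2 codons.
Tyr: 2 codons.
Tyr: 2 codons.
Glu: 2 codons.
Val: 4 codons.
Val: 4 codons.
4 × 4 × 2 × 2 × 2 × 2 × 4 × 4 = 4096.

4096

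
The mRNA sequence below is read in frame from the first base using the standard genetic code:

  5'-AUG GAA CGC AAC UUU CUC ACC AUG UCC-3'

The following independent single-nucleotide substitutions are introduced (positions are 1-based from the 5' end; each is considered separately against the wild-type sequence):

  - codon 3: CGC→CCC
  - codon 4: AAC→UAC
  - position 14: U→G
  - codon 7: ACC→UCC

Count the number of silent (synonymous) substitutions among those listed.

0

Codon 3: CGC (Arg) → CCC (Pro) — missense.
Codon 4: AAC (Asn) → UAC (Tyr) — missense.
Codon 5: UUU (Phe) → UGU (Cys) — missense.
Codon 7: ACC (Thr) → UCC (Ser) — missense.
Synonymous: 0 of 4.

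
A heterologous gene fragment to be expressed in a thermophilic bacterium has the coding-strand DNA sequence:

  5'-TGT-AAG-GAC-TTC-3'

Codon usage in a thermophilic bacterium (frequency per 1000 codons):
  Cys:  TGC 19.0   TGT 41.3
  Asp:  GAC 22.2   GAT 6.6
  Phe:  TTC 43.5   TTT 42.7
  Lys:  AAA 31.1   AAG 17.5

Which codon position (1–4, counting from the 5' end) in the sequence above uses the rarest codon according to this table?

2

Codon 1 TGT (Cys): 41.3 per 1000.
Codon 2 AAG (Lys): 17.5 per 1000.
Codon 3 GAC (Asp): 22.2 per 1000.
Codon 4 TTC (Phe): 43.5 per 1000.
Lowest frequency is 17.5 at codon 2.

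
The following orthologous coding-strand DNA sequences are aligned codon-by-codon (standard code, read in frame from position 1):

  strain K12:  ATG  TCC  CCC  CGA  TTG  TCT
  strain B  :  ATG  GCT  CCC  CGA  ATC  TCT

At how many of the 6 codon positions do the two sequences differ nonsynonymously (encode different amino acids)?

2

Codon 1: ATG Met / ATG Met — identical.
Codon 2: TCC Ser / GCT Ala — nonsynonymous.
Codon 3: CCC Pro / CCC Pro — identical.
Codon 4: CGA Arg / CGA Arg — identical.
Codon 5: TTG Leu / ATC Ile — nonsynonymous.
Codon 6: TCT Ser / TCT Ser — identical.
Nonsynonymous differences: 2.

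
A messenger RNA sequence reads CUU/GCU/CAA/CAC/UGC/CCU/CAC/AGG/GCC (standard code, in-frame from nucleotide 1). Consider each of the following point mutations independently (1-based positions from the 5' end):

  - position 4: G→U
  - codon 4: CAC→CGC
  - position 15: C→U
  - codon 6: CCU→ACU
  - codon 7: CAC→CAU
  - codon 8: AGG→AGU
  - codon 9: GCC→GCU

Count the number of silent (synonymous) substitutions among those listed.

3

Codon 2: GCU (Ala) → UCU (Ser) — missense.
Codon 4: CAC (His) → CGC (Arg) — missense.
Codon 5: UGC (Cys) → UGU (Cys) — synonymous.
Codon 6: CCU (Pro) → ACU (Thr) — missense.
Codon 7: CAC (His) → CAU (His) — synonymous.
Codon 8: AGG (Arg) → AGU (Ser) — missense.
Codon 9: GCC (Ala) → GCU (Ala) — synonymous.
Synonymous: 3 of 7.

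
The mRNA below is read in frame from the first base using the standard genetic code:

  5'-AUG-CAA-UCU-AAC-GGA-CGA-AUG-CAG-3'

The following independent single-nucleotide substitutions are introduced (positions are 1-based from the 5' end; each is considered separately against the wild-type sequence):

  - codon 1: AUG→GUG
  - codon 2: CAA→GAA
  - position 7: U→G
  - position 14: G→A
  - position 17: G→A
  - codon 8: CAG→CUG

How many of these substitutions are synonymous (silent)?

0

Codon 1: AUG (Met) → GUG (Val) — missense.
Codon 2: CAA (Gln) → GAA (Glu) — missense.
Codon 3: UCU (Ser) → GCU (Ala) — missense.
Codon 5: GGA (Gly) → GAA (Glu) — missense.
Codon 6: CGA (Arg) → CAA (Gln) — missense.
Codon 8: CAG (Gln) → CUG (Leu) — missense.
Synonymous: 0 of 6.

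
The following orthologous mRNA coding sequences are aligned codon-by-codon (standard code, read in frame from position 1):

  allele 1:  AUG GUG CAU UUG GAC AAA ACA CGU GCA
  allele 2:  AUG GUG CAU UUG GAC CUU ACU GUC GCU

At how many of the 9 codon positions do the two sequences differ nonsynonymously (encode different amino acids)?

Codon 1: AUG Met / AUG Met — identical.
Codon 2: GUG Val / GUG Val — identical.
Codon 3: CAU His / CAU His — identical.
Codon 4: UUG Leu / UUG Leu — identical.
Codon 5: GAC Asp / GAC Asp — identical.
Codon 6: AAA Lys / CUU Leu — nonsynonymous.
Codon 7: ACA Thr / ACU Thr — synonymous.
Codon 8: CGU Arg / GUC Val — nonsynonymous.
Codon 9: GCA Ala / GCU Ala — synonymous.
Nonsynonymous differences: 2.

2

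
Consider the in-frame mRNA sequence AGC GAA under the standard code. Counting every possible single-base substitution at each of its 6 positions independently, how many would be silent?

2

Codon 1 (AGC, Ser): 1 synonymous substitution.
Codon 2 (GAA, Glu): 1 synonymous substitution.
Total: 1 + 1 = 2.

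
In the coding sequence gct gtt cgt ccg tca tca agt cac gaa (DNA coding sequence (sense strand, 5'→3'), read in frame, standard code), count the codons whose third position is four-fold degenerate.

6

Codon 1 GCT (Ala): third position 4-fold.
Codon 2 GTT (Val): third position 4-fold.
Codon 3 CGT (Arg): third position 4-fold.
Codon 4 CCG (Pro): third position 4-fold.
Codon 5 TCA (Ser): third position 4-fold.
Codon 6 TCA (Ser): third position 4-fold.
Codon 7 AGT (Ser): third position 2-fold.
Codon 8 CAC (His): third position 2-fold.
Codon 9 GAA (Glu): third position 2-fold.
Four-fold degenerate third positions: 6.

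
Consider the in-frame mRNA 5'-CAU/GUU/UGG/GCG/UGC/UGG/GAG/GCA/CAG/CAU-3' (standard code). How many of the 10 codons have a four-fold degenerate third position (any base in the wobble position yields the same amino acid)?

3

Codon 1 CAU (His): third position 2-fold.
Codon 2 GUU (Val): third position 4-fold.
Codon 3 UGG (Trp): third position 1-fold.
Codon 4 GCG (Ala): third position 4-fold.
Codon 5 UGC (Cys): third position 2-fold.
Codon 6 UGG (Trp): third position 1-fold.
Codon 7 GAG (Glu): third position 2-fold.
Codon 8 GCA (Ala): third position 4-fold.
Codon 9 CAG (Gln): third position 2-fold.
Codon 10 CAU (His): third position 2-fold.
Four-fold degenerate third positions: 3.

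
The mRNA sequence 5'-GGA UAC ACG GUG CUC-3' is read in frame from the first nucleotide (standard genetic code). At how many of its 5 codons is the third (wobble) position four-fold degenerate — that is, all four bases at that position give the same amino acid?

4

Codon 1 GGA (Gly): third position 4-fold.
Codon 2 UAC (Tyr): third position 2-fold.
Codon 3 ACG (Thr): third position 4-fold.
Codon 4 GUG (Val): third position 4-fold.
Codon 5 CUC (Leu): third position 4-fold.
Four-fold degenerate third positions: 4.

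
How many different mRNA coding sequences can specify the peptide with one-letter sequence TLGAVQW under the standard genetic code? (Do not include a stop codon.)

3072

Thr: 4 codons.
Leu: 6 codons.
Gly: 4 codons.
Ala: 4 codons.
Val: 4 codons.
Gln: 2 codons.
Trp: 1 codon.
4 × 6 × 4 × 4 × 4 × 2 × 1 = 3072.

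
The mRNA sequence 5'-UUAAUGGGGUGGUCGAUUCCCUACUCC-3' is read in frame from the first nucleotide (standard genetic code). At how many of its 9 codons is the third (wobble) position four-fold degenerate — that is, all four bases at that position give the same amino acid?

Codon 1 UUA (Leu): third position 2-fold.
Codon 2 AUG (Met): third position 1-fold.
Codon 3 GGG (Gly): third position 4-fold.
Codon 4 UGG (Trp): third position 1-fold.
Codon 5 UCG (Ser): third position 4-fold.
Codon 6 AUU (Ile): third position 3-fold.
Codon 7 CCC (Pro): third position 4-fold.
Codon 8 UAC (Tyr): third position 2-fold.
Codon 9 UCC (Ser): third position 4-fold.
Four-fold degenerate third positions: 4.

4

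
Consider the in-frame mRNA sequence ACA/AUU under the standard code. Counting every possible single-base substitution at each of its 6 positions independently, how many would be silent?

Codon 1 (ACA, Thr): 3 synonymous substitutions.
Codon 2 (AUU, Ile): 2 synonymous substitutions.
Total: 3 + 2 = 5.

5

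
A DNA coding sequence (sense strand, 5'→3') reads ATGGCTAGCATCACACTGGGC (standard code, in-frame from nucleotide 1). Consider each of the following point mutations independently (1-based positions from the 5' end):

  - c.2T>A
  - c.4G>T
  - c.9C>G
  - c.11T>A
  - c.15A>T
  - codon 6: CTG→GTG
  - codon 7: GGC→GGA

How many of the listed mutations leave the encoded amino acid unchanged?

2

Codon 1: ATG (Met) → AAG (Lys) — missense.
Codon 2: GCT (Ala) → TCT (Ser) — missense.
Codon 3: AGC (Ser) → AGG (Arg) — missense.
Codon 4: ATC (Ile) → AAC (Asn) — missense.
Codon 5: ACA (Thr) → ACT (Thr) — synonymous.
Codon 6: CTG (Leu) → GTG (Val) — missense.
Codon 7: GGC (Gly) → GGA (Gly) — synonymous.
Synonymous: 2 of 7.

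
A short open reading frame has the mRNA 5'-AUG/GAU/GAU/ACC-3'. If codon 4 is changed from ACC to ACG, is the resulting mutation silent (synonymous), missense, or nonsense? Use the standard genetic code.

silent

Position 12 falls in codon 4: ACC → Thr.
After the substitution the codon is ACG → Thr.
Both encode Thr, so the change is synonymous.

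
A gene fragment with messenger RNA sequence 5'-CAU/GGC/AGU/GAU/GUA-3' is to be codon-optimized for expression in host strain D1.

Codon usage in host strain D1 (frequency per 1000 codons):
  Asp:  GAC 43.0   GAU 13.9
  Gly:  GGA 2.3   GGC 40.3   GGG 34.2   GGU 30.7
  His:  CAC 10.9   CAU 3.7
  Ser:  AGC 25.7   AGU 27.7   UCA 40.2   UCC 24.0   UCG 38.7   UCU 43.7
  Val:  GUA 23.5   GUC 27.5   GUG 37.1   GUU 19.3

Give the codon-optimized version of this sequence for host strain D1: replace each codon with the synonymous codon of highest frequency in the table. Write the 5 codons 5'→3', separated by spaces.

Codon 1 (His): best is CAC at 10.9.
Codon 2 (Gly): best is GGC at 40.3.
Codon 3 (Ser): best is UCU at 43.7.
Codon 4 (Asp): best is GAC at 43.0.
Codon 5 (Val): best is GUG at 37.1.

CAC GGC UCU GAC GUG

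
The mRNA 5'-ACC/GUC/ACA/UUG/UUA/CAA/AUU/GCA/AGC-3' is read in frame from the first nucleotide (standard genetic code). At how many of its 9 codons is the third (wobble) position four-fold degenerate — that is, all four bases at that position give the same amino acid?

4

Codon 1 ACC (Thr): third position 4-fold.
Codon 2 GUC (Val): third position 4-fold.
Codon 3 ACA (Thr): third position 4-fold.
Codon 4 UUG (Leu): third position 2-fold.
Codon 5 UUA (Leu): third position 2-fold.
Codon 6 CAA (Gln): third position 2-fold.
Codon 7 AUU (Ile): third position 3-fold.
Codon 8 GCA (Ala): third position 4-fold.
Codon 9 AGC (Ser): third position 2-fold.
Four-fold degenerate third positions: 4.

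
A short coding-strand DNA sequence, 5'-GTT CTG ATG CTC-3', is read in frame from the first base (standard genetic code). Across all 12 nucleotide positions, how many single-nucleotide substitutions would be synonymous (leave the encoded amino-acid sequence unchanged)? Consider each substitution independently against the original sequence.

10

Codon 1 (GTT, Val): 3 synonymous substitutions.
Codon 2 (CTG, Leu): 4 synonymous substitutions.
Codon 3 (ATG, Met): 0 synonymous substitutions.
Codon 4 (CTC, Leu): 3 synonymous substitutions.
Total: 3 + 4 + 0 + 3 = 10.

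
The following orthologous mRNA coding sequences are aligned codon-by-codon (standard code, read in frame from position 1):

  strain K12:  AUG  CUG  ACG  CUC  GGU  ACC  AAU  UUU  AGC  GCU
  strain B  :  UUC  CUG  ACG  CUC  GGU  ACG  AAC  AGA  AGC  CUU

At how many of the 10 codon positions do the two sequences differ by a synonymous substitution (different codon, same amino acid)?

Codon 1: AUG Met / UUC Phe — nonsynonymous.
Codon 2: CUG Leu / CUG Leu — identical.
Codon 3: ACG Thr / ACG Thr — identical.
Codon 4: CUC Leu / CUC Leu — identical.
Codon 5: GGU Gly / GGU Gly — identical.
Codon 6: ACC Thr / ACG Thr — synonymous.
Codon 7: AAU Asn / AAC Asn — synonymous.
Codon 8: UUU Phe / AGA Arg — nonsynonymous.
Codon 9: AGC Ser / AGC Ser — identical.
Codon 10: GCU Ala / CUU Leu — nonsynonymous.
Synonymous differences: 2.

2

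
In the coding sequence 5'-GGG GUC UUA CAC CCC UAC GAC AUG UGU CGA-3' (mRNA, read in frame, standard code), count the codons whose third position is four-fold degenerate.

4

Codon 1 GGG (Gly): third position 4-fold.
Codon 2 GUC (Val): third position 4-fold.
Codon 3 UUA (Leu): third position 2-fold.
Codon 4 CAC (His): third position 2-fold.
Codon 5 CCC (Pro): third position 4-fold.
Codon 6 UAC (Tyr): third position 2-fold.
Codon 7 GAC (Asp): third position 2-fold.
Codon 8 AUG (Met): third position 1-fold.
Codon 9 UGU (Cys): third position 2-fold.
Codon 10 CGA (Arg): third position 4-fold.
Four-fold degenerate third positions: 4.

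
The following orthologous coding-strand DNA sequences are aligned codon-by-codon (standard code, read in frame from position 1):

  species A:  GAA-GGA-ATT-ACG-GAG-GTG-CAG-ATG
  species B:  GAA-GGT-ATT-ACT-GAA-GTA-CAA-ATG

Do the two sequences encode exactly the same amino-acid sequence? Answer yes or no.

Codon 1: GAA Glu / GAA Glu — identical.
Codon 2: GGA Gly / GGT Gly — synonymous.
Codon 3: ATT Ile / ATT Ile — identical.
Codon 4: ACG Thr / ACT Thr — synonymous.
Codon 5: GAG Glu / GAA Glu — synonymous.
Codon 6: GTG Val / GTA Val — synonymous.
Codon 7: CAG Gln / CAA Gln — synonymous.
Codon 8: ATG Met / ATG Met — identical.
Nonsynonymous differences: 0 → same protein.

yes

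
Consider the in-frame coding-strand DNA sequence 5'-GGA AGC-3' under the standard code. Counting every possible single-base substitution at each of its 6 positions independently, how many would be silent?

4

Codon 1 (GGA, Gly): 3 synonymous substitutions.
Codon 2 (AGC, Ser): 1 synonymous substitution.
Total: 3 + 1 = 4.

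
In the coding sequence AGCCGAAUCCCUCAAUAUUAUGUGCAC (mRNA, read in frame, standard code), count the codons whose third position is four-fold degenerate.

Codon 1 AGC (Ser): third position 2-fold.
Codon 2 CGA (Arg): third position 4-fold.
Codon 3 AUC (Ile): third position 3-fold.
Codon 4 CCU (Pro): third position 4-fold.
Codon 5 CAA (Gln): third position 2-fold.
Codon 6 UAU (Tyr): third position 2-fold.
Codon 7 UAU (Tyr): third position 2-fold.
Codon 8 GUG (Val): third position 4-fold.
Codon 9 CAC (His): third position 2-fold.
Four-fold degenerate third positions: 3.

3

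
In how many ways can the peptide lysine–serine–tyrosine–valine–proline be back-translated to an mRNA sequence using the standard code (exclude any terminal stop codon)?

Lys: 2 codons.
Ser: 6 codons.
Tyr: 2 codons.
Val: 4 codons.
Pro: 4 codons.
2 × 6 × 2 × 4 × 4 = 384.

384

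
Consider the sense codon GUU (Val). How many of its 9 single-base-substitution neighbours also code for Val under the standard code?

Position 1: none → 0 synonymous.
Position 2: none → 0 synonymous.
Position 3: GUC, GUA, GUG → 3 synonymous.
Total: 0 + 0 + 3 = 3.

3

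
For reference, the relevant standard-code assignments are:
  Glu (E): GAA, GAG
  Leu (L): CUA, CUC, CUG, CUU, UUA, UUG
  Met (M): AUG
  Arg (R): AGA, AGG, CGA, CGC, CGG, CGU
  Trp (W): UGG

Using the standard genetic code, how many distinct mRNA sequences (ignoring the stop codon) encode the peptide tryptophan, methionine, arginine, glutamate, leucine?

72

Trp: 1 codon.
Met: 1 codon.
Arg: 6 codons.
Glu: 2 codons.
Leu: 6 codons.
1 × 1 × 6 × 2 × 6 = 72.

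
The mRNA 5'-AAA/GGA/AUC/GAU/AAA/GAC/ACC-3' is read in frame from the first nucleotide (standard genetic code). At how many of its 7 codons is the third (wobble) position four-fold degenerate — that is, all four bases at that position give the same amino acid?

Codon 1 AAA (Lys): third position 2-fold.
Codon 2 GGA (Gly): third position 4-fold.
Codon 3 AUC (Ile): third position 3-fold.
Codon 4 GAU (Asp): third position 2-fold.
Codon 5 AAA (Lys): third position 2-fold.
Codon 6 GAC (Asp): third position 2-fold.
Codon 7 ACC (Thr): third position 4-fold.
Four-fold degenerate third positions: 2.

2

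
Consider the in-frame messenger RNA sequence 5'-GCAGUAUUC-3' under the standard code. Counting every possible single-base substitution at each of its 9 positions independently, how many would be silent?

7

Codon 1 (GCA, Ala): 3 synonymous substitutions.
Codon 2 (GUA, Val): 3 synonymous substitutions.
Codon 3 (UUC, Phe): 1 synonymous substitution.
Total: 3 + 3 + 1 = 7.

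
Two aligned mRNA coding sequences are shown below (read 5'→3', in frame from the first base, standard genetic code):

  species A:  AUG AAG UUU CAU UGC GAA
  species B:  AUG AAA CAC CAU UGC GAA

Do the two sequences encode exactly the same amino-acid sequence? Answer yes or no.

Codon 1: AUG Met / AUG Met — identical.
Codon 2: AAG Lys / AAA Lys — synonymous.
Codon 3: UUU Phe / CAC His — nonsynonymous.
Codon 4: CAU His / CAU His — identical.
Codon 5: UGC Cys / UGC Cys — identical.
Codon 6: GAA Glu / GAA Glu — identical.
Nonsynonymous differences: 1 → different protein.

no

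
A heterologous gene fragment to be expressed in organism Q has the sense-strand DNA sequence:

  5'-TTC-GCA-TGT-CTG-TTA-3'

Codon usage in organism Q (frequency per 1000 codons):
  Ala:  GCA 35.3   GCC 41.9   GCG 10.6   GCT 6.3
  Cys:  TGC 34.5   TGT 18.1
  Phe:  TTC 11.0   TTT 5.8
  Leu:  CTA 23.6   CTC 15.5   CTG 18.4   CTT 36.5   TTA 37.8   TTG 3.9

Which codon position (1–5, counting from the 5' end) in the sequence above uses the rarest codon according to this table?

Codon 1 TTC (Phe): 11.0 per 1000.
Codon 2 GCA (Ala): 35.3 per 1000.
Codon 3 TGT (Cys): 18.1 per 1000.
Codon 4 CTG (Leu): 18.4 per 1000.
Codon 5 TTA (Leu): 37.8 per 1000.
Lowest frequency is 11.0 at codon 1.

1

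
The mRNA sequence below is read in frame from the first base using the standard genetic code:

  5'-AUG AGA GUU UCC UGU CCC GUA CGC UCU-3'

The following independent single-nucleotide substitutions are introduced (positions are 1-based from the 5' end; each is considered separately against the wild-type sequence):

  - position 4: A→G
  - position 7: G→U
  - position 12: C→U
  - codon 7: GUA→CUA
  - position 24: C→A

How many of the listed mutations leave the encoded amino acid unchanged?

Codon 2: AGA (Arg) → GGA (Gly) — missense.
Codon 3: GUU (Val) → UUU (Phe) — missense.
Codon 4: UCC (Ser) → UCU (Ser) — synonymous.
Codon 7: GUA (Val) → CUA (Leu) — missense.
Codon 8: CGC (Arg) → CGA (Arg) — synonymous.
Synonymous: 2 of 5.

2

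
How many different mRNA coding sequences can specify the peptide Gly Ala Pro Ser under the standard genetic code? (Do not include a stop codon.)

384

Gly: 4 codons.
Ala: 4 codons.
Pro: 4 codons.
Ser: 6 codons.
4 × 4 × 4 × 6 = 384.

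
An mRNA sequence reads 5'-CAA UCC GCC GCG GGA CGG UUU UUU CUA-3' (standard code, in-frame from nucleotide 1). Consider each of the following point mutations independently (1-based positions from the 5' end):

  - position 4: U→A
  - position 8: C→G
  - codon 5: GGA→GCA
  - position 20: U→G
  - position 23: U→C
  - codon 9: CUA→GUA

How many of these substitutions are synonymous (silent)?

0

Codon 2: UCC (Ser) → ACC (Thr) — missense.
Codon 3: GCC (Ala) → GGC (Gly) — missense.
Codon 5: GGA (Gly) → GCA (Ala) — missense.
Codon 7: UUU (Phe) → UGU (Cys) — missense.
Codon 8: UUU (Phe) → UCU (Ser) — missense.
Codon 9: CUA (Leu) → GUA (Val) — missense.
Synonymous: 0 of 6.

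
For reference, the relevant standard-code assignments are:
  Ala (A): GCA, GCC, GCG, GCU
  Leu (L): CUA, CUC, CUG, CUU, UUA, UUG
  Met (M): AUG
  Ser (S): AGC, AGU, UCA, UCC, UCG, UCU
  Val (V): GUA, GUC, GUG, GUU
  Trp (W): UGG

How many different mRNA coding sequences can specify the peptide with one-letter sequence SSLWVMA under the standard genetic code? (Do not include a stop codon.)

3456

Ser: 6 codons.
Ser: 6 codons.
Leu: 6 codons.
Trp: 1 codon.
Val: 4 codons.
Met: 1 codon.
Ala: 4 codons.
6 × 6 × 6 × 1 × 4 × 1 × 4 = 3456.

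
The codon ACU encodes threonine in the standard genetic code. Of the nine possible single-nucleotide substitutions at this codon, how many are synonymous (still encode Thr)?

Position 1: none → 0 synonymous.
Position 2: none → 0 synonymous.
Position 3: ACC, ACA, ACG → 3 synonymous.
Total: 0 + 0 + 3 = 3.

3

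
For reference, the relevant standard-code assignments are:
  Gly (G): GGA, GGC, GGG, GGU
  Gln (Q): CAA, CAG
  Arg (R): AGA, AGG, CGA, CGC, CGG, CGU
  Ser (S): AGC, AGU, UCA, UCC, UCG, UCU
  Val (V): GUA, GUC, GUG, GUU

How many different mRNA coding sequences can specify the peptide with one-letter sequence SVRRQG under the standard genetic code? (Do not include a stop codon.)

Ser: 6 codons.
Val: 4 codons.
Arg: 6 codons.
Arg: 6 codons.
Gln: 2 codons.
Gly: 4 codons.
6 × 4 × 6 × 6 × 2 × 4 = 6912.

6912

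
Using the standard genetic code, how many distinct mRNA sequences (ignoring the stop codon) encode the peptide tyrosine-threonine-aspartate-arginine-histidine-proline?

Tyr: 2 codons.
Thr: 4 codons.
Asp: 2 codons.
Arg: 6 codons.
His: 2 codons.
Pro: 4 codons.
2 × 4 × 2 × 6 × 2 × 4 = 768.

768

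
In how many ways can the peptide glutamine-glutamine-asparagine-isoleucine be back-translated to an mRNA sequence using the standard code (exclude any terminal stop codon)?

24

Gln: 2 codons.
Gln: 2 codons.
Asn: 2 codons.
Ile: 3 codons.
2 × 2 × 2 × 3 = 24.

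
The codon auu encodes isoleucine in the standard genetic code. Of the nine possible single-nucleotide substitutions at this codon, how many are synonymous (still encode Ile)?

2

Position 1: none → 0 synonymous.
Position 2: none → 0 synonymous.
Position 3: AUC, AUA → 2 synonymous.
Total: 0 + 0 + 2 = 2.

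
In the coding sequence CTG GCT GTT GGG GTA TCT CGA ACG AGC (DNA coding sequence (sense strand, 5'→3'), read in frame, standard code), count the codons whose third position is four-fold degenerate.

Codon 1 CTG (Leu): third position 4-fold.
Codon 2 GCT (Ala): third position 4-fold.
Codon 3 GTT (Val): third position 4-fold.
Codon 4 GGG (Gly): third position 4-fold.
Codon 5 GTA (Val): third position 4-fold.
Codon 6 TCT (Ser): third position 4-fold.
Codon 7 CGA (Arg): third position 4-fold.
Codon 8 ACG (Thr): third position 4-fold.
Codon 9 AGC (Ser): third position 2-fold.
Four-fold degenerate third positions: 8.

8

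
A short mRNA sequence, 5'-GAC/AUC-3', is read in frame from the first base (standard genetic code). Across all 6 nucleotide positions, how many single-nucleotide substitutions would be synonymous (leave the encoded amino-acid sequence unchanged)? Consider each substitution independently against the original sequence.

Codon 1 (GAC, Asp): 1 synonymous substitution.
Codon 2 (AUC, Ile): 2 synonymous substitutions.
Total: 1 + 2 = 3.

3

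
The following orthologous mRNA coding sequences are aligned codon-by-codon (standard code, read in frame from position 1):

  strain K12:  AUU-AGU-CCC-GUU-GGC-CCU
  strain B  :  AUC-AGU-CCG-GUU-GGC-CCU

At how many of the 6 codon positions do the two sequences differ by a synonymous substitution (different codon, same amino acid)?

2

Codon 1: AUU Ile / AUC Ile — synonymous.
Codon 2: AGU Ser / AGU Ser — identical.
Codon 3: CCC Pro / CCG Pro — synonymous.
Codon 4: GUU Val / GUU Val — identical.
Codon 5: GGC Gly / GGC Gly — identical.
Codon 6: CCU Pro / CCU Pro — identical.
Synonymous differences: 2.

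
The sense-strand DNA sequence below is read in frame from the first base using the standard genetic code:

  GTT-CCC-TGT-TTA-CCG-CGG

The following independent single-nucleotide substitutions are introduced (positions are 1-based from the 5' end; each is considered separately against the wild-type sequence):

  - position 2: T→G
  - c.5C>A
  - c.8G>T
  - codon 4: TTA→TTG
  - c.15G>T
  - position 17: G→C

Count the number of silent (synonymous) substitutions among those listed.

Codon 1: GTT (Val) → GGT (Gly) — missense.
Codon 2: CCC (Pro) → CAC (His) — missense.
Codon 3: TGT (Cys) → TTT (Phe) — missense.
Codon 4: TTA (Leu) → TTG (Leu) — synonymous.
Codon 5: CCG (Pro) → CCT (Pro) — synonymous.
Codon 6: CGG (Arg) → CCG (Pro) — missense.
Synonymous: 2 of 6.

2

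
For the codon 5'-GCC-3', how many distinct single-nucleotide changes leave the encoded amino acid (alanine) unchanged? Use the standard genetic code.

Position 1: none → 0 synonymous.
Position 2: none → 0 synonymous.
Position 3: GCU, GCA, GCG → 3 synonymous.
Total: 0 + 0 + 3 = 3.

3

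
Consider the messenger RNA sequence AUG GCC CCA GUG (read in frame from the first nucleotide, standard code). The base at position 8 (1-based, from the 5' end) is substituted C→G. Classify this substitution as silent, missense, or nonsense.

Position 8 falls in codon 3: CCA → Pro.
After the substitution the codon is CGA → Arg.
Pro ≠ Arg, so this is a missense mutation.

missense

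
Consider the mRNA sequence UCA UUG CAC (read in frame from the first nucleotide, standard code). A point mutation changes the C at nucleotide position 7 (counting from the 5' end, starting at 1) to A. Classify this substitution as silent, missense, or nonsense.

Position 7 falls in codon 3: CAC → His.
After the substitution the codon is AAC → Asn.
His ≠ Asn, so this is a missense mutation.

missense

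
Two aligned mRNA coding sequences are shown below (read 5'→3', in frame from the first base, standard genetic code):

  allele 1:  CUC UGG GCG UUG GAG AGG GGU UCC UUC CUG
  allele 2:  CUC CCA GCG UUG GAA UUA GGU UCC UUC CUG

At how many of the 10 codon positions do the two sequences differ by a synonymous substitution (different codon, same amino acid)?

1

Codon 1: CUC Leu / CUC Leu — identical.
Codon 2: UGG Trp / CCA Pro — nonsynonymous.
Codon 3: GCG Ala / GCG Ala — identical.
Codon 4: UUG Leu / UUG Leu — identical.
Codon 5: GAG Glu / GAA Glu — synonymous.
Codon 6: AGG Arg / UUA Leu — nonsynonymous.
Codon 7: GGU Gly / GGU Gly — identical.
Codon 8: UCC Ser / UCC Ser — identical.
Codon 9: UUC Phe / UUC Phe — identical.
Codon 10: CUG Leu / CUG Leu — identical.
Synonymous differences: 1.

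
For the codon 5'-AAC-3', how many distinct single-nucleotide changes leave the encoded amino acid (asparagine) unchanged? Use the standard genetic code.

Position 1: none → 0 synonymous.
Position 2: none → 0 synonymous.
Position 3: AAU → 1 synonymous.
Total: 0 + 0 + 1 = 1.

1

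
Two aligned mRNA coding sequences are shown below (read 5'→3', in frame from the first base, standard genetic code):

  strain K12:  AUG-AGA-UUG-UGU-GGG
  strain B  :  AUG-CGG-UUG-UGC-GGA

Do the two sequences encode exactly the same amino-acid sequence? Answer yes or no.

yes

Codon 1: AUG Met / AUG Met — identical.
Codon 2: AGA Arg / CGG Arg — synonymous.
Codon 3: UUG Leu / UUG Leu — identical.
Codon 4: UGU Cys / UGC Cys — synonymous.
Codon 5: GGG Gly / GGA Gly — synonymous.
Nonsynonymous differences: 0 → same protein.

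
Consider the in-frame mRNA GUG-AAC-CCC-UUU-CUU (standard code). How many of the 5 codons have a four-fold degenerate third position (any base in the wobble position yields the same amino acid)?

Codon 1 GUG (Val): third position 4-fold.
Codon 2 AAC (Asn): third position 2-fold.
Codon 3 CCC (Pro): third position 4-fold.
Codon 4 UUU (Phe): third position 2-fold.
Codon 5 CUU (Leu): third position 4-fold.
Four-fold degenerate third positions: 3.

3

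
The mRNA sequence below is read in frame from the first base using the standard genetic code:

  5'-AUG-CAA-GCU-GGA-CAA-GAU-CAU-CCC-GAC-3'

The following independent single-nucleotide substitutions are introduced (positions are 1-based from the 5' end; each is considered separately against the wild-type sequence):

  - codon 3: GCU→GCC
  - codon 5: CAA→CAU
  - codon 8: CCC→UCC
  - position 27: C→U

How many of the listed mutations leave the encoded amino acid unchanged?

2

Codon 3: GCU (Ala) → GCC (Ala) — synonymous.
Codon 5: CAA (Gln) → CAU (His) — missense.
Codon 8: CCC (Pro) → UCC (Ser) — missense.
Codon 9: GAC (Asp) → GAU (Asp) — synonymous.
Synonymous: 2 of 4.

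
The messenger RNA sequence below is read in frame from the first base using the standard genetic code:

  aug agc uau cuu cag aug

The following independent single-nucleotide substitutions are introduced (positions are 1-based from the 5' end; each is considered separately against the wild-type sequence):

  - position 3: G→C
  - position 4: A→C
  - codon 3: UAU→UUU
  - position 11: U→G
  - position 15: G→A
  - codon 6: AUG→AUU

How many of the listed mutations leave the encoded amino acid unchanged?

Codon 1: AUG (Met) → AUC (Ile) — missense.
Codon 2: AGC (Ser) → CGC (Arg) — missense.
Codon 3: UAU (Tyr) → UUU (Phe) — missense.
Codon 4: CUU (Leu) → CGU (Arg) — missense.
Codon 5: CAG (Gln) → CAA (Gln) — synonymous.
Codon 6: AUG (Met) → AUU (Ile) — missense.
Synonymous: 1 of 6.

1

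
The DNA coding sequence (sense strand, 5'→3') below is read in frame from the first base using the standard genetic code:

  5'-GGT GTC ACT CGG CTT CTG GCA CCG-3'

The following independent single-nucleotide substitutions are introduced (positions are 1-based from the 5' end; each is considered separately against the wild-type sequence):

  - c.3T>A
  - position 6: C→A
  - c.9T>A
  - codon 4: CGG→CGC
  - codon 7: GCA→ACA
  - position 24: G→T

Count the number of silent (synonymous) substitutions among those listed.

5

Codon 1: GGT (Gly) → GGA (Gly) — synonymous.
Codon 2: GTC (Val) → GTA (Val) — synonymous.
Codon 3: ACT (Thr) → ACA (Thr) — synonymous.
Codon 4: CGG (Arg) → CGC (Arg) — synonymous.
Codon 7: GCA (Ala) → ACA (Thr) — missense.
Codon 8: CCG (Pro) → CCT (Pro) — synonymous.
Synonymous: 5 of 6.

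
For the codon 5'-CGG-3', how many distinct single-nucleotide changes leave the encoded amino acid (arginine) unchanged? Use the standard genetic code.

Position 1: AGG → 1 synonymous.
Position 2: none → 0 synonymous.
Position 3: CGU, CGC, CGA → 3 synonymous.
Total: 1 + 0 + 3 = 4.

4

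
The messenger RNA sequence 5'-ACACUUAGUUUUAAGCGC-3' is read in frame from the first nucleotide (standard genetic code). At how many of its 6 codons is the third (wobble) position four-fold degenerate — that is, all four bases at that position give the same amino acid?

3

Codon 1 ACA (Thr): third position 4-fold.
Codon 2 CUU (Leu): third position 4-fold.
Codon 3 AGU (Ser): third position 2-fold.
Codon 4 UUU (Phe): third position 2-fold.
Codon 5 AAG (Lys): third position 2-fold.
Codon 6 CGC (Arg): third position 4-fold.
Four-fold degenerate third positions: 3.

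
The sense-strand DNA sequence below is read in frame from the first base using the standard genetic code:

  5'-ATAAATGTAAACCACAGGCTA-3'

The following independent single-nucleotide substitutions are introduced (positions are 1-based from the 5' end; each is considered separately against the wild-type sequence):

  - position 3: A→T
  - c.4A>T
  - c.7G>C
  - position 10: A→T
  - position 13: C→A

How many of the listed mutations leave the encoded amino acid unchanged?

Codon 1: ATA (Ile) → ATT (Ile) — synonymous.
Codon 2: AAT (Asn) → TAT (Tyr) — missense.
Codon 3: GTA (Val) → CTA (Leu) — missense.
Codon 4: AAC (Asn) → TAC (Tyr) — missense.
Codon 5: CAC (His) → AAC (Asn) — missense.
Synonymous: 1 of 5.

1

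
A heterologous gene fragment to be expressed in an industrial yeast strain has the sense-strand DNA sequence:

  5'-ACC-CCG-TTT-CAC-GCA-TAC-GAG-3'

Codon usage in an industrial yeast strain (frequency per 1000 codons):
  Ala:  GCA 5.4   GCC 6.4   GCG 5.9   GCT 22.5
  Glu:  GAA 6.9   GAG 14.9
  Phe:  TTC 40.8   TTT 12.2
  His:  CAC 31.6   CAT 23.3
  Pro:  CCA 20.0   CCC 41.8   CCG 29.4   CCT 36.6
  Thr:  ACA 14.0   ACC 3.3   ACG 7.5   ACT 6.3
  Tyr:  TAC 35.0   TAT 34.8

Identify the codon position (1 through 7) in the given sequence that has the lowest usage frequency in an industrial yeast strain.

1

Codon 1 ACC (Thr): 3.3 per 1000.
Codon 2 CCG (Pro): 29.4 per 1000.
Codon 3 TTT (Phe): 12.2 per 1000.
Codon 4 CAC (His): 31.6 per 1000.
Codon 5 GCA (Ala): 5.4 per 1000.
Codon 6 TAC (Tyr): 35.0 per 1000.
Codon 7 GAG (Glu): 14.9 per 1000.
Lowest frequency is 3.3 at codon 1.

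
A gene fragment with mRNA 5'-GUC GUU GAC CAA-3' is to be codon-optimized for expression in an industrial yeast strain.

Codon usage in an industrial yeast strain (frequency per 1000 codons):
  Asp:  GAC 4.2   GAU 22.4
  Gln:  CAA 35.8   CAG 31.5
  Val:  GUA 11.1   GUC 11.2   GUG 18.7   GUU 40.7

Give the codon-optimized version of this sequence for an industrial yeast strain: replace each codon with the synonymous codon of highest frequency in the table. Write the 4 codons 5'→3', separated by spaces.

GUU GUU GAU CAA

Codon 1 (Val): best is GUU at 40.7.
Codon 2 (Val): best is GUU at 40.7.
Codon 3 (Asp): best is GAU at 22.4.
Codon 4 (Gln): best is CAA at 35.8.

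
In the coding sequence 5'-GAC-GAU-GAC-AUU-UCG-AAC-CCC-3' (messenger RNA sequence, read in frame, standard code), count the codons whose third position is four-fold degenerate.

2

Codon 1 GAC (Asp): third position 2-fold.
Codon 2 GAU (Asp): third position 2-fold.
Codon 3 GAC (Asp): third position 2-fold.
Codon 4 AUU (Ile): third position 3-fold.
Codon 5 UCG (Ser): third position 4-fold.
Codon 6 AAC (Asn): third position 2-fold.
Codon 7 CCC (Pro): third position 4-fold.
Four-fold degenerate third positions: 2.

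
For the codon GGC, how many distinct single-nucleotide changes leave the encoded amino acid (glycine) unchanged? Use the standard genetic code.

3

Position 1: none → 0 synonymous.
Position 2: none → 0 synonymous.
Position 3: GGU, GGA, GGG → 3 synonymous.
Total: 0 + 0 + 3 = 3.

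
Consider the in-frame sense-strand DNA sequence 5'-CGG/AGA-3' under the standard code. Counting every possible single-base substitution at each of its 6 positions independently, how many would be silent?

6

Codon 1 (CGG, Arg): 4 synonymous substitutions.
Codon 2 (AGA, Arg): 2 synonymous substitutions.
Total: 4 + 2 = 6.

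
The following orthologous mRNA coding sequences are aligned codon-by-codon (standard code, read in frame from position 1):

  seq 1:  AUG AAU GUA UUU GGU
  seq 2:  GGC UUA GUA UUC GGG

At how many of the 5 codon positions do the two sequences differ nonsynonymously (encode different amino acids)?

Codon 1: AUG Met / GGC Gly — nonsynonymous.
Codon 2: AAU Asn / UUA Leu — nonsynonymous.
Codon 3: GUA Val / GUA Val — identical.
Codon 4: UUU Phe / UUC Phe — synonymous.
Codon 5: GGU Gly / GGG Gly — synonymous.
Nonsynonymous differences: 2.

2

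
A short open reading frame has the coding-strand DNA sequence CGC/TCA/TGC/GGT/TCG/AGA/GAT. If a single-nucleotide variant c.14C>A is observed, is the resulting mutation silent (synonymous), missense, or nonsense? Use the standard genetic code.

Position 14 falls in codon 5: TCG → Ser.
After the substitution the codon is TAG → Stop.
The new codon is a stop codon, so this is a nonsense mutation.

nonsense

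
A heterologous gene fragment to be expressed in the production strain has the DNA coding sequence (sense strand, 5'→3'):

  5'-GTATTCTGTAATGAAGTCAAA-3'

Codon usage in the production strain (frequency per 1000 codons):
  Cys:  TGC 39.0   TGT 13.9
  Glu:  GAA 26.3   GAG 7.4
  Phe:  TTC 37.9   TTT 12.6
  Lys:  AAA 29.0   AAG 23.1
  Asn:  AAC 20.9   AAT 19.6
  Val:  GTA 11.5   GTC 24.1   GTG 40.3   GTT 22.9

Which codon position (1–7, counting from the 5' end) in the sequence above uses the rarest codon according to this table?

Codon 1 GTA (Val): 11.5 per 1000.
Codon 2 TTC (Phe): 37.9 per 1000.
Codon 3 TGT (Cys): 13.9 per 1000.
Codon 4 AAT (Asn): 19.6 per 1000.
Codon 5 GAA (Glu): 26.3 per 1000.
Codon 6 GTC (Val): 24.1 per 1000.
Codon 7 AAA (Lys): 29.0 per 1000.
Lowest frequency is 11.5 at codon 1.

1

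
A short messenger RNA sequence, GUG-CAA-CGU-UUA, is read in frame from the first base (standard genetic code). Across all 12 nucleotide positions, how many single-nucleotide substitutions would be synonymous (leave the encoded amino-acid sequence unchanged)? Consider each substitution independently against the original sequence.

Codon 1 (GUG, Val): 3 synonymous substitutions.
Codon 2 (CAA, Gln): 1 synonymous substitution.
Codon 3 (CGU, Arg): 3 synonymous substitutions.
Codon 4 (UUA, Leu): 2 synonymous substitutions.
Total: 3 + 1 + 3 + 2 = 9.

9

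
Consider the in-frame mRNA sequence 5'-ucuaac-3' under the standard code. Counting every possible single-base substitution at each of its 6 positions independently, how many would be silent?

Codon 1 (UCU, Ser): 3 synonymous substitutions.
Codon 2 (AAC, Asn): 1 synonymous substitution.
Total: 3 + 1 = 4.

4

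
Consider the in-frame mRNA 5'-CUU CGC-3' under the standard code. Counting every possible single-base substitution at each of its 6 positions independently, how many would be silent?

6

Codon 1 (CUU, Leu): 3 synonymous substitutions.
Codon 2 (CGC, Arg): 3 synonymous substitutions.
Total: 3 + 3 = 6.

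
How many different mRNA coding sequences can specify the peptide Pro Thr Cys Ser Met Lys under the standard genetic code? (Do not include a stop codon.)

384

Pro: 4 codons.
Thr: 4 codons.
Cys: 2 codons.
Ser: 6 codons.
Met: 1 codon.
Lys: 2 codons.
4 × 4 × 2 × 6 × 1 × 2 = 384.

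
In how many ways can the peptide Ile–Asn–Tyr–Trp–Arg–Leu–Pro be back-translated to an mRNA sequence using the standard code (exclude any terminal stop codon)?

1728

Ile: 3 codons.
Asn: 2 codons.
Tyr: 2 codons.
Trp: 1 codon.
Arg: 6 codons.
Leu: 6 codons.
Pro: 4 codons.
3 × 2 × 2 × 1 × 6 × 6 × 4 = 1728.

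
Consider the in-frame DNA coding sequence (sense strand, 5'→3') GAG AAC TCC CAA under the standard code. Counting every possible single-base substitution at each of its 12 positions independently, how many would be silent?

6

Codon 1 (GAG, Glu): 1 synonymous substitution.
Codon 2 (AAC, Asn): 1 synonymous substitution.
Codon 3 (TCC, Ser): 3 synonymous substitutions.
Codon 4 (CAA, Gln): 1 synonymous substitution.
Total: 1 + 1 + 3 + 1 = 6.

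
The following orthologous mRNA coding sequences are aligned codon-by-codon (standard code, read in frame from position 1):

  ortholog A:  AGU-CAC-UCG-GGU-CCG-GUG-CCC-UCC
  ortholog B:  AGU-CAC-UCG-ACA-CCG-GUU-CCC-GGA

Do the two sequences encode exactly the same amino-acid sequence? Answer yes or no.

Codon 1: AGU Ser / AGU Ser — identical.
Codon 2: CAC His / CAC His — identical.
Codon 3: UCG Ser / UCG Ser — identical.
Codon 4: GGU Gly / ACA Thr — nonsynonymous.
Codon 5: CCG Pro / CCG Pro — identical.
Codon 6: GUG Val / GUU Val — synonymous.
Codon 7: CCC Pro / CCC Pro — identical.
Codon 8: UCC Ser / GGA Gly — nonsynonymous.
Nonsynonymous differences: 2 → different protein.

no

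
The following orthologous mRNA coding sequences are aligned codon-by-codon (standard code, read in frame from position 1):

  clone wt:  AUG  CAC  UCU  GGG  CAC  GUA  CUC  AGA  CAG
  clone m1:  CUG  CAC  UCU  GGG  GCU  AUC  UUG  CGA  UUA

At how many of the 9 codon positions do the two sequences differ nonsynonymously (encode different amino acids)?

4

Codon 1: AUG Met / CUG Leu — nonsynonymous.
Codon 2: CAC His / CAC His — identical.
Codon 3: UCU Ser / UCU Ser — identical.
Codon 4: GGG Gly / GGG Gly — identical.
Codon 5: CAC His / GCU Ala — nonsynonymous.
Codon 6: GUA Val / AUC Ile — nonsynonymous.
Codon 7: CUC Leu / UUG Leu — synonymous.
Codon 8: AGA Arg / CGA Arg — synonymous.
Codon 9: CAG Gln / UUA Leu — nonsynonymous.
Nonsynonymous differences: 4.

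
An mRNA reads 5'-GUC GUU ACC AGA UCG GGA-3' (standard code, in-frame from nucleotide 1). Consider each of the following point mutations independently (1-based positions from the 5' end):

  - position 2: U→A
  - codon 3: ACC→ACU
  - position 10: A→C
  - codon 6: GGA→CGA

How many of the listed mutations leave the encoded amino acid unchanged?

2

Codon 1: GUC (Val) → GAC (Asp) — missense.
Codon 3: ACC (Thr) → ACU (Thr) — synonymous.
Codon 4: AGA (Arg) → CGA (Arg) — synonymous.
Codon 6: GGA (Gly) → CGA (Arg) — missense.
Synonymous: 2 of 4.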